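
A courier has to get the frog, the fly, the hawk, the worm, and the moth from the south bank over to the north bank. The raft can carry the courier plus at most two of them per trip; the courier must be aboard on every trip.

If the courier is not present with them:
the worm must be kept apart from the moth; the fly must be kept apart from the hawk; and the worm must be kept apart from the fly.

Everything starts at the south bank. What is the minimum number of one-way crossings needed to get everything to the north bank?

Counting alone: the courier can take at most 2 across per trip to the north bank, so moving all 5 needs at least 3 loaded trips out, with a return between consecutive ones — at least 5 crossings.
The plan below uses exactly 5 crossings, so it is optimal:
1. Courier goes to the north bank with the fly and the worm.  [the south bank: the frog, the hawk, the moth | the north bank: the fly, the worm]
2. Courier goes back to the south bank with the fly.  [the south bank: the fly, the frog, the hawk, the moth | the north bank: the worm]
3. Courier goes to the north bank with the frog and the hawk.  [the south bank: the fly, the moth | the north bank: the frog, the hawk, the worm]
4. Courier goes back to the south bank alone.  [the south bank: the fly, the moth | the north bank: the frog, the hawk, the worm]
5. Courier goes to the north bank with the fly and the moth.  [the south bank: — | the north bank: the fly, the frog, the hawk, the moth, the worm]

5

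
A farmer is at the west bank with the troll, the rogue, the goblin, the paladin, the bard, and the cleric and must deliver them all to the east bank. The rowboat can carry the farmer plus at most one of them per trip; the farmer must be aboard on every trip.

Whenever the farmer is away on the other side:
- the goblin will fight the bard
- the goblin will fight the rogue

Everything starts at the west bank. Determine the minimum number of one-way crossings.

13

Counting alone: the farmer can take at most 1 across per trip to the east bank, so moving all 6 needs at least 6 loaded trips out, with a return between consecutive ones — at least 11 crossings.
The safety rule pushes this higher. Following every safe sequence of crossings, the most of the 6 that can be at the east bank as the rowboat arrives there on crossing 11 is 5 — never all 6.
So no plan with fewer than 13 crossings exists, and this one achieves 13:
1. Farmer goes to the east bank with the goblin.
2. Farmer goes back to the west bank alone.
3. Farmer goes to the east bank with the troll.
4. Farmer goes back to the west bank alone.
5. Farmer goes to the east bank with the rogue.
6. Farmer goes back to the west bank with the goblin.
7. Farmer goes to the east bank with the bard.
8. Farmer goes back to the west bank alone.
9. Farmer goes to the east bank with the paladin.
10. Farmer goes back to the west bank alone.
11. Farmer goes to the east bank with the cleric.
12. Farmer goes back to the west bank alone.
13. Farmer goes to the east bank with the goblin.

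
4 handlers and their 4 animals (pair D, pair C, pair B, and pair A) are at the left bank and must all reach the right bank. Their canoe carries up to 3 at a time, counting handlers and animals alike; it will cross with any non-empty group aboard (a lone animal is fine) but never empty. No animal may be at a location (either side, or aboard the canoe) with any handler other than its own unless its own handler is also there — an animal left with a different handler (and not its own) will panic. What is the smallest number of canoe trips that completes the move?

Counting alone: each trip to the right bank takes at most 3 across and each return brings at least 1 back, so after t trips out (and t−1 returns) at most 3t − (t−1) of the 8 are across; that first reaches 8 at t = 4, so at least 7 crossings are needed.
The safety rule pushes this higher. Following every safe sequence of crossings, the most of the 8 that can be at the right bank as the canoe arrives there on crossing 7 is 7 — never all 8.
So no plan with fewer than 9 crossings exists, and this one achieves 9:
1. animal D and handler D cross → the right bank.
2. handler D crosses ← the left bank.
3. animal C, handler C, and handler D cross → the right bank.
4. animal D and handler D cross ← the left bank.
5. handler A, handler B, and handler D cross → the right bank.
6. animal C crosses ← the left bank.
7. animal C and animal D cross → the right bank.
8. animal D crosses ← the left bank.
9. animal A, animal B, and animal D cross → the right bank.

9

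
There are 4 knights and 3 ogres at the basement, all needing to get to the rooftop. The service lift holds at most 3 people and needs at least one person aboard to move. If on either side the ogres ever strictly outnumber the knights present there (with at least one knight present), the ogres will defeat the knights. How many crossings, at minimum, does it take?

Counting alone: each trip to the rooftop takes at most 3 across and each return brings at least 1 back, so after t trips out (and t−1 returns) at most 3t − (t−1) of the 7 are across; that first reaches 7 at t = 3, so at least 5 crossings are needed.
The plan below uses exactly 5 crossings, so it is optimal:
1. 3 ogres → the rooftop.  (the basement: 4K 0O; the rooftop: 0K 3O)
2. 1 ogre ← the basement.  (the basement: 4K 1O; the rooftop: 0K 2O)
3. 3 knights → the rooftop.  (the basement: 1K 1O; the rooftop: 3K 2O)
4. 1 knight ← the basement.  (the basement: 2K 1O; the rooftop: 2K 2O)
5. 2 knights and 1 ogre → the rooftop.  (the basement: 0K 0O; the rooftop: 4K 3O)

5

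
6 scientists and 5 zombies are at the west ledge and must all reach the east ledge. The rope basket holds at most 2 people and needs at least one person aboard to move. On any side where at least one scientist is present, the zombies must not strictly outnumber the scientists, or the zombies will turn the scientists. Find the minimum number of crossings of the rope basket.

19

Counting alone: each trip to the east ledge takes at most 2 across and each return brings at least 1 back, so after t trips out (and t−1 returns) at most 2t − (t−1) of the 11 are across; that first reaches 11 at t = 10, so at least 19 crossings are needed.
The plan below uses exactly 19 crossings, so it is optimal:
1. 2 zombies → the east ledge.  (the west ledge: 6S 3Z; the east ledge: 0S 2Z)
2. 1 zombie ← the west ledge.  (the west ledge: 6S 4Z; the east ledge: 0S 1Z)
3. 2 zombies → the east ledge.  (the west ledge: 6S 2Z; the east ledge: 0S 3Z)
4. 1 zombie ← the west ledge.  (the west ledge: 6S 3Z; the east ledge: 0S 2Z)
5. 2 scientists → the east ledge.  (the west ledge: 4S 3Z; the east ledge: 2S 2Z)
6. 1 zombie ← the west ledge.  (the west ledge: 4S 4Z; the east ledge: 2S 1Z)
7. 1 scientist and 1 zombie → the east ledge.  (the west ledge: 3S 3Z; the east ledge: 3S 2Z)
8. 1 scientist ← the west ledge.  (the west ledge: 4S 3Z; the east ledge: 2S 2Z)
9. 1 scientist and 1 zombie → the east ledge.  (the west ledge: 3S 2Z; the east ledge: 3S 3Z)
10. 1 zombie ← the west ledge.  (the west ledge: 3S 3Z; the east ledge: 3S 2Z)
11. 1 scientist and 1 zombie → the east ledge.  (the west ledge: 2S 2Z; the east ledge: 4S 3Z)
12. 1 scientist ← the west ledge.  (the west ledge: 3S 2Z; the east ledge: 3S 3Z)
13. 1 scientist and 1 zombie → the east ledge.  (the west ledge: 2S 1Z; the east ledge: 4S 4Z)
14. 1 zombie ← the west ledge.  (the west ledge: 2S 2Z; the east ledge: 4S 3Z)
15. 1 scientist and 1 zombie → the east ledge.  (the west ledge: 1S 1Z; the east ledge: 5S 4Z)
16. 1 scientist ← the west ledge.  (the west ledge: 2S 1Z; the east ledge: 4S 4Z)
17. 1 scientist and 1 zombie → the east ledge.  (the west ledge: 1S 0Z; the east ledge: 5S 5Z)
18. 1 zombie ← the west ledge.  (the west ledge: 1S 1Z; the east ledge: 5S 4Z)
19. 1 scientist and 1 zombie → the east ledge.  (the west ledge: 0S 0Z; the east ledge: 6S 5Z)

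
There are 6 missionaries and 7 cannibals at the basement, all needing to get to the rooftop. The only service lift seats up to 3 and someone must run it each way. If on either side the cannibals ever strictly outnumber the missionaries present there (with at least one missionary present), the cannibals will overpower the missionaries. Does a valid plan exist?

The cannibals already outnumber the missionaries at the basement before anyone moves, so the starting position itself is disallowed.

No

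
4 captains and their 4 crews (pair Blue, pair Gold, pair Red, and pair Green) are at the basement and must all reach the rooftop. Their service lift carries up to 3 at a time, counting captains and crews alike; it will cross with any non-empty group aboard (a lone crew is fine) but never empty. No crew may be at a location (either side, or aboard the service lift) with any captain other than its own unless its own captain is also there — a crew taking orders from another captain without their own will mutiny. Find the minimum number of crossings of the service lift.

9

Counting alone: each trip to the rooftop takes at most 3 across and each return brings at least 1 back, so after t trips out (and t−1 returns) at most 3t − (t−1) of the 8 are across; that first reaches 8 at t = 4, so at least 7 crossings are needed.
The safety rule pushes this higher. Following every safe sequence of crossings, the most of the 8 that can be at the rooftop as the service lift arrives there on crossing 7 is 7 — never all 8.
So no plan with fewer than 9 crossings exists, and this one achieves 9:
1. captain Blue and crew Blue cross → the rooftop.
2. captain Blue crosses ← the basement.
3. captain Blue, captain Gold, and crew Gold cross → the rooftop.
4. captain Blue and crew Blue cross ← the basement.
5. captain Blue, captain Green, and captain Red cross → the rooftop.
6. crew Gold crosses ← the basement.
7. crew Blue and crew Gold cross → the rooftop.
8. crew Blue crosses ← the basement.
9. crew Blue, crew Green, and crew Red cross → the rooftop.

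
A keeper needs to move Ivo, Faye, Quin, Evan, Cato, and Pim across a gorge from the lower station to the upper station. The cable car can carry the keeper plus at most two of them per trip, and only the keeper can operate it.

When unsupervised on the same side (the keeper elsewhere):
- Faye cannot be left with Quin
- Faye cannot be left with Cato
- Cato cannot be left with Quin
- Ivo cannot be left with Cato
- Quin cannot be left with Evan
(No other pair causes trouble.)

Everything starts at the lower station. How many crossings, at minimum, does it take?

Counting alone: the keeper can take at most 2 across per trip to the upper station, so moving all 6 needs at least 3 loaded trips out, with a return between consecutive ones — at least 5 crossings.
The safety rule pushes this higher. Following every safe sequence of crossings, the most of the 6 that can be at the upper station as the cable car arrives there on crossings 5, 7 is 4, 5 respectively — never all 6.
So no plan with fewer than 9 crossings exists, and this one achieves 9:
1. Keeper goes to the upper station with Cato and Quin.
2. Keeper goes back to the lower station with Quin.
3. Keeper goes to the upper station with Ivo and Quin.
4. Keeper goes back to the lower station with Cato.
5. Keeper goes to the upper station with Evan and Faye.
6. Keeper goes back to the lower station with Quin.
7. Keeper goes to the upper station with Pim and Quin.
8. Keeper goes back to the lower station with Quin.
9. Keeper goes to the upper station with Cato and Quin.

9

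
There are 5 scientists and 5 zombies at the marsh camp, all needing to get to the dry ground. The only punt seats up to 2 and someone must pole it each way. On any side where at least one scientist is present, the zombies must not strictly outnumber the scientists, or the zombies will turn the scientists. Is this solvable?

Following every safe sequence of crossings from the start, the most of the 10 that can be at the dry ground as the punt arrives there on crossings 1, 3, 5, 7 is 2, 3, 4, 5 respectively; the best ever achieved is 5 of 10.
From crossing 9 on, no configuration arises that was not already reachable earlier: only 13 distinct safe configurations (who is on which side, and where the punt is) can ever be reached, none of them has everyone across, and every continuation just revisits them. They are: 0 scientists + 0 zombies across (punt back at the start); 0 scientists + 1 zombie across (punt there); 0 scientists + 1 zombie across (punt back at the start); 0 scientists + 2 zombies across (punt there); 0 scientists + 2 zombies across (punt back at the start); 0 scientists + 3 zombies across (punt there); 0 scientists + 3 zombies across (punt back at the start); 0 scientists + 4 zombies across (punt there); 0 scientists + 4 zombies across (punt back at the start); 0 scientists + 5 zombies across (punt there); 1 scientist + 1 zombie across (punt there); 1 scientist + 1 zombie across (punt back at the start); 2 scientists + 2 zombies across (punt there). So no valid plan exists.

No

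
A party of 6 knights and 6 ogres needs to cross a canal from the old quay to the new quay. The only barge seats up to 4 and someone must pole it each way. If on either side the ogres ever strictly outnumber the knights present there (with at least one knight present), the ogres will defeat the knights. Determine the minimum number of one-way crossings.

Counting alone: each trip to the new quay takes at most 4 across and each return brings at least 1 back, so after t trips out (and t−1 returns) at most 4t − (t−1) of the 12 are across; that first reaches 12 at t = 4, so at least 7 crossings are needed.
The safety rule pushes this higher. Following every safe sequence of crossings, the most of the 12 that can be at the new quay as the barge arrives there on crossing 7 is 11 — never all 12.
So no plan with fewer than 9 crossings exists, and this one achieves 9:
1. 2 ogres → the new quay.  (the old quay: 6K 4O; the new quay: 0K 2O)
2. 1 ogre ← the old quay.  (the old quay: 6K 5O; the new quay: 0K 1O)
3. 4 ogres → the new quay.  (the old quay: 6K 1O; the new quay: 0K 5O)
4. 1 ogre ← the old quay.  (the old quay: 6K 2O; the new quay: 0K 4O)
5. 4 knights → the new quay.  (the old quay: 2K 2O; the new quay: 4K 4O)
6. 1 knight and 1 ogre ← the old quay.  (the old quay: 3K 3O; the new quay: 3K 3O)
7. 2 knights and 2 ogres → the new quay.  (the old quay: 1K 1O; the new quay: 5K 5O)
8. 1 knight and 1 ogre ← the old quay.  (the old quay: 2K 2O; the new quay: 4K 4O)
9. 2 knights and 2 ogres → the new quay.  (the old quay: 0K 0O; the new quay: 6K 6O)

9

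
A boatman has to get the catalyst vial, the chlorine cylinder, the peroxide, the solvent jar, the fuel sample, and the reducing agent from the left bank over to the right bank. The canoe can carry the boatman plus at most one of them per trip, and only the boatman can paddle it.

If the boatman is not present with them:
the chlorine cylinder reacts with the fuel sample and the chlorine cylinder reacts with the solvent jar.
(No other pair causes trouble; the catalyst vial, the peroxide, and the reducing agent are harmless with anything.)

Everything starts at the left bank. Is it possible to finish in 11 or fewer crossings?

No

Counting alone: the boatman can take at most 1 across per trip to the right bank, so moving all 6 needs at least 6 loaded trips out, with a return between consecutive ones — at least 11 crossings.
The safety rule pushes this higher. Following every safe sequence of crossings, the most of the 6 that can be at the right bank as the canoe arrives there on crossing 11 is 5 — never all 6.
So the move cannot be finished within 11 crossings. (The shortest complete plan takes 13:)
1. Boatman goes to the right bank with the chlorine cylinder.  [the left bank: the catalyst vial, the fuel sample, the peroxide, the reducing agent, the solvent jar | the right bank: the chlorine cylinder]
2. Boatman goes back to the left bank alone.  [the left bank: the catalyst vial, the fuel sample, the peroxide, the reducing agent, the solvent jar | the right bank: the chlorine cylinder]
3. Boatman goes to the right bank with the catalyst vial.  [the left bank: the fuel sample, the peroxide, the reducing agent, the solvent jar | the right bank: the catalyst vial, the chlorine cylinder]
4. Boatman goes back to the left bank alone.  [the left bank: the fuel sample, the peroxide, the reducing agent, the solvent jar | the right bank: the catalyst vial, the chlorine cylinder]
5. Boatman goes to the right bank with the peroxide.  [the left bank: the fuel sample, the reducing agent, the solvent jar | the right bank: the catalyst vial, the chlorine cylinder, the peroxide]
6. Boatman goes back to the left bank alone.  [the left bank: the fuel sample, the reducing agent, the solvent jar | the right bank: the catalyst vial, the chlorine cylinder, the peroxide]
7. Boatman goes to the right bank with the solvent jar.  [the left bank: the fuel sample, the reducing agent | the right bank: the catalyst vial, the chlorine cylinder, the peroxide, the solvent jar]
8. Boatman goes back to the left bank with the chlorine cylinder.  [the left bank: the chlorine cylinder, the fuel sample, the reducing agent | the right bank: the catalyst vial, the peroxide, the solvent jar]
9. Boatman goes to the right bank with the fuel sample.  [the left bank: the chlorine cylinder, the reducing agent | the right bank: the catalyst vial, the fuel sample, the peroxide, the solvent jar]
10. Boatman goes back to the left bank alone.  [the left bank: the chlorine cylinder, the reducing agent | the right bank: the catalyst vial, the fuel sample, the peroxide, the solvent jar]
11. Boatman goes to the right bank with the reducing agent.  [the left bank: the chlorine cylinder | the right bank: the catalyst vial, the fuel sample, the peroxide, the reducing agent, the solvent jar]
12. Boatman goes back to the left bank alone.  [the left bank: the chlorine cylinder | the right bank: the catalyst vial, the fuel sample, the peroxide, the reducing agent, the solvent jar]
13. Boatman goes to the right bank with the chlorine cylinder.  [the left bank: — | the right bank: the catalyst vial, the chlorine cylinder, the fuel sample, the peroxide, the reducing agent, the solvent jar]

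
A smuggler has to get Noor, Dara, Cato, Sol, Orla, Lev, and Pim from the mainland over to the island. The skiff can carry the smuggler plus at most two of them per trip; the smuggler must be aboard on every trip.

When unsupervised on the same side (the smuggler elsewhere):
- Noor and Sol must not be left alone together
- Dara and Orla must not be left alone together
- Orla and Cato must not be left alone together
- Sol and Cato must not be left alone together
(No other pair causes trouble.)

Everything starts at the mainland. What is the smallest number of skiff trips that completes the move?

Counting alone: the smuggler can take at most 2 across per trip to the island, so moving all 7 needs at least 4 loaded trips out, with a return between consecutive ones — at least 7 crossings.
The safety rule pushes this higher. Following every safe sequence of crossings, the most of the 7 that can be at the island as the skiff arrives there on crossing 7 is 6 — never all 7.
So no plan with fewer than 9 crossings exists, and this one achieves 9:
1. Smuggler goes to the island with Orla and Sol.
2. Smuggler goes back to the mainland alone.
3. Smuggler goes to the island with Noor.
4. Smuggler goes back to the mainland with Sol.
5. Smuggler goes to the island with Cato and Dara.
6. Smuggler goes back to the mainland with Orla.
7. Smuggler goes to the island with Lev and Pim.
8. Smuggler goes back to the mainland alone.
9. Smuggler goes to the island with Orla and Sol.

9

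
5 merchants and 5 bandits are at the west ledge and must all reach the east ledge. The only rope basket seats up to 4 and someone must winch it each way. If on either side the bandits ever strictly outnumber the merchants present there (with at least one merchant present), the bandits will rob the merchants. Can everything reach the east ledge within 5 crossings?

No

Counting alone: each trip to the east ledge takes at most 4 across and each return brings at least 1 back, so after t trips out (and t−1 returns) at most 4t − (t−1) of the 10 are across; that first reaches 10 at t = 3, so at least 5 crossings are needed.
The safety rule pushes this higher. Following every safe sequence of crossings, the most of the 10 that can be at the east ledge as the rope basket arrives there on crossing 5 is 9 — never all 10.
So the move cannot be finished within 5 crossings. (The shortest complete plan takes 7:)
1. 2 bandits → the east ledge.  (the west ledge: 5M 3B; the east ledge: 0M 2B)
2. 1 bandit ← the west ledge.  (the west ledge: 5M 4B; the east ledge: 0M 1B)
3. 4 bandits → the east ledge.  (the west ledge: 5M 0B; the east ledge: 0M 5B)
4. 1 bandit ← the west ledge.  (the west ledge: 5M 1B; the east ledge: 0M 4B)
5. 4 merchants → the east ledge.  (the west ledge: 1M 1B; the east ledge: 4M 4B)
6. 1 merchant and 1 bandit ← the west ledge.  (the west ledge: 2M 2B; the east ledge: 3M 3B)
7. 2 merchants and 2 bandits → the east ledge.  (the west ledge: 0M 0B; the east ledge: 5M 5B)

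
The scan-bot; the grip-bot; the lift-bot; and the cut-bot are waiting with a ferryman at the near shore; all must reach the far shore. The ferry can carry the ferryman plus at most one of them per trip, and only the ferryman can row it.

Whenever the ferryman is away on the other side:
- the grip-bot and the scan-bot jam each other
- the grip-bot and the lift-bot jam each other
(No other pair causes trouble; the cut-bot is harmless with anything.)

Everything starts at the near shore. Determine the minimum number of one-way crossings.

9

Counting alone: the ferryman can take at most 1 across per trip to the far shore, so moving all 4 needs at least 4 loaded trips out, with a return between consecutive ones — at least 7 crossings.
The safety rule pushes this higher. Following every safe sequence of crossings, the most of the 4 that can be at the far shore as the ferry arrives there on crossing 7 is 3 — never all 4.
So no plan with fewer than 9 crossings exists, and this one achieves 9:
1. Ferryman goes to the far shore with the grip-bot.  [the near shore: the cut-bot, the lift-bot, the scan-bot | the far shore: the grip-bot]
2. Ferryman goes back to the near shore alone.  [the near shore: the cut-bot, the lift-bot, the scan-bot | the far shore: the grip-bot]
3. Ferryman goes to the far shore with the scan-bot.  [the near shore: the cut-bot, the lift-bot | the far shore: the grip-bot, the scan-bot]
4. Ferryman goes back to the near shore with the grip-bot.  [the near shore: the cut-bot, the grip-bot, the lift-bot | the far shore: the scan-bot]
5. Ferryman goes to the far shore with the lift-bot.  [the near shore: the cut-bot, the grip-bot | the far shore: the lift-bot, the scan-bot]
6. Ferryman goes back to the near shore alone.  [the near shore: the cut-bot, the grip-bot | the far shore: the lift-bot, the scan-bot]
7. Ferryman goes to the far shore with the cut-bot.  [the near shore: the grip-bot | the far shore: the cut-bot, the lift-bot, the scan-bot]
8. Ferryman goes back to the near shore alone.  [the near shore: the grip-bot | the far shore: the cut-bot, the lift-bot, the scan-bot]
9. Ferryman goes to the far shore with the grip-bot.  [the near shore: — | the far shore: the cut-bot, the grip-bot, the lift-bot, the scan-bot]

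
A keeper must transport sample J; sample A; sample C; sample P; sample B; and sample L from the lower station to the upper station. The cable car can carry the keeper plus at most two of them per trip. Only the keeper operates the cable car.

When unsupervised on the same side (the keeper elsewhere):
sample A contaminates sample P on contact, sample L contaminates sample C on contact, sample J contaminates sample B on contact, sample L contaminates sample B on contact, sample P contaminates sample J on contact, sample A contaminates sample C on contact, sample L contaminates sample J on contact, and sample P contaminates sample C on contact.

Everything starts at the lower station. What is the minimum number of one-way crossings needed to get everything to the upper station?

Whatever the first load, the items left behind include a forbidden pair without the keeper. No opening move is safe, so no plan exists.

impossible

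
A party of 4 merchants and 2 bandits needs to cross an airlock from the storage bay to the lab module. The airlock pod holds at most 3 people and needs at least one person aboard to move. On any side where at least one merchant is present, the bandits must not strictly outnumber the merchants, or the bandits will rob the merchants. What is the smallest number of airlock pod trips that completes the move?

5

Counting alone: each trip to the lab module takes at most 3 across and each return brings at least 1 back, so after t trips out (and t−1 returns) at most 3t − (t−1) of the 6 are across; that first reaches 6 at t = 3, so at least 5 crossings are needed.
The plan below uses exactly 5 crossings, so it is optimal:
1. 2 bandits → the lab module.  (the storage bay: 4M 0B; the lab module: 0M 2B)
2. 1 bandit ← the storage bay.  (the storage bay: 4M 1B; the lab module: 0M 1B)
3. 2 merchants and 1 bandit → the lab module.  (the storage bay: 2M 0B; the lab module: 2M 2B)
4. 1 bandit ← the storage bay.  (the storage bay: 2M 1B; the lab module: 2M 1B)
5. 2 merchants and 1 bandit → the lab module.  (the storage bay: 0M 0B; the lab module: 4M 2B)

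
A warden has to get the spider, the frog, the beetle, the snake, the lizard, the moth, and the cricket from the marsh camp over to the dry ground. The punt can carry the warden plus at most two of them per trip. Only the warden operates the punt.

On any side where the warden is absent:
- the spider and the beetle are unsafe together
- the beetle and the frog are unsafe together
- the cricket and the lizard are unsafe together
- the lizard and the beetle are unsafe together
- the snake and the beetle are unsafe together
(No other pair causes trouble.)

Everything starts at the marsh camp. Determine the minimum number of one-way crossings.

9

Counting alone: the warden can take at most 2 across per trip to the dry ground, so moving all 7 needs at least 4 loaded trips out, with a return between consecutive ones — at least 7 crossings.
The safety rule pushes this higher. Following every safe sequence of crossings, the most of the 7 that can be at the dry ground as the punt arrives there on crossing 7 is 6 — never all 7.
So no plan with fewer than 9 crossings exists, and this one achieves 9:
1. Warden goes to the dry ground with the beetle and the lizard.
2. Warden goes back to the marsh camp with the beetle.
3. Warden goes to the dry ground with the beetle and the spider.
4. Warden goes back to the marsh camp with the beetle.
5. Warden goes to the dry ground with the beetle and the frog.
6. Warden goes back to the marsh camp with the beetle.
7. Warden goes to the dry ground with the moth and the snake.
8. Warden goes back to the marsh camp alone.
9. Warden goes to the dry ground with the beetle and the cricket.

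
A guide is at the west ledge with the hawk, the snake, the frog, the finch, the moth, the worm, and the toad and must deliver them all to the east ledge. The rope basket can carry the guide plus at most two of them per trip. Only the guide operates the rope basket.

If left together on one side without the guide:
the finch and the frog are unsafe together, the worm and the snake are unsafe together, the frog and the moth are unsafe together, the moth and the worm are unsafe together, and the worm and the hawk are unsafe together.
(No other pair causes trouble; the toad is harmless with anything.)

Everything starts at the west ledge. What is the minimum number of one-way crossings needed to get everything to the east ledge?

9

Counting alone: the guide can take at most 2 across per trip to the east ledge, so moving all 7 needs at least 4 loaded trips out, with a return between consecutive ones — at least 7 crossings.
The safety rule pushes this higher. Following every safe sequence of crossings, the most of the 7 that can be at the east ledge as the rope basket arrives there on crossing 7 is 6 — never all 7.
So no plan with fewer than 9 crossings exists, and this one achieves 9:
1. Guide goes to the east ledge with the frog and the worm.  [the west ledge: the finch, the hawk, the moth, the snake, the toad | the east ledge: the frog, the worm]
2. Guide goes back to the west ledge alone.  [the west ledge: the finch, the hawk, the moth, the snake, the toad | the east ledge: the frog, the worm]
3. Guide goes to the east ledge with the hawk.  [the west ledge: the finch, the moth, the snake, the toad | the east ledge: the frog, the hawk, the worm]
4. Guide goes back to the west ledge with the worm.  [the west ledge: the finch, the moth, the snake, the toad, the worm | the east ledge: the frog, the hawk]
5. Guide goes to the east ledge with the moth and the snake.  [the west ledge: the finch, the toad, the worm | the east ledge: the frog, the hawk, the moth, the snake]
6. Guide goes back to the west ledge with the frog.  [the west ledge: the finch, the frog, the toad, the worm | the east ledge: the hawk, the moth, the snake]
7. Guide goes to the east ledge with the finch and the toad.  [the west ledge: the frog, the worm | the east ledge: the finch, the hawk, the moth, the snake, the toad]
8. Guide goes back to the west ledge alone.  [the west ledge: the frog, the worm | the east ledge: the finch, the hawk, the moth, the snake, the toad]
9. Guide goes to the east ledge with the frog and the worm.  [the west ledge: — | the east ledge: the finch, the frog, the hawk, the moth, the snake, the toad, the worm]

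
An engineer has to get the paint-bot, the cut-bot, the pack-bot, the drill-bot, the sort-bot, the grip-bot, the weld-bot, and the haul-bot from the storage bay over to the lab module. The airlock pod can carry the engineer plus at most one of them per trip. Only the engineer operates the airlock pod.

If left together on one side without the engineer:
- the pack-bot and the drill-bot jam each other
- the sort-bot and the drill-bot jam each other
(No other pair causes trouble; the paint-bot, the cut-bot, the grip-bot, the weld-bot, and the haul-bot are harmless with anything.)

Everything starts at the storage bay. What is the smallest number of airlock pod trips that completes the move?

Counting alone: the engineer can take at most 1 across per trip to the lab module, so moving all 8 needs at least 8 loaded trips out, with a return between consecutive ones — at least 15 crossings.
The safety rule pushes this higher. Following every safe sequence of crossings, the most of the 8 that can be at the lab module as the airlock pod arrives there on crossing 15 is 7 — never all 8.
So no plan with fewer than 17 crossings exists, and this one achieves 17:
1. Engineer goes to the lab module with the drill-bot.  [the storage bay: the cut-bot, the grip-bot, the haul-bot, the pack-bot, the paint-bot, the sort-bot, the weld-bot | the lab module: the drill-bot]
2. Engineer goes back to the storage bay alone.  [the storage bay: the cut-bot, the grip-bot, the haul-bot, the pack-bot, the paint-bot, the sort-bot, the weld-bot | the lab module: the drill-bot]
3. Engineer goes to the lab module with the paint-bot.  [the storage bay: the cut-bot, the grip-bot, the haul-bot, the pack-bot, the sort-bot, the weld-bot | the lab module: the drill-bot, the paint-bot]
4. Engineer goes back to the storage bay alone.  [the storage bay: the cut-bot, the grip-bot, the haul-bot, the pack-bot, the sort-bot, the weld-bot | the lab module: the drill-bot, the paint-bot]
5. Engineer goes to the lab module with the cut-bot.  [the storage bay: the grip-bot, the haul-bot, the pack-bot, the sort-bot, the weld-bot | the lab module: the cut-bot, the drill-bot, the paint-bot]
6. Engineer goes back to the storage bay alone.  [the storage bay: the grip-bot, the haul-bot, the pack-bot, the sort-bot, the weld-bot | the lab module: the cut-bot, the drill-bot, the paint-bot]
7. Engineer goes to the lab module with the pack-bot.  [the storage bay: the grip-bot, the haul-bot, the sort-bot, the weld-bot | the lab module: the cut-bot, the drill-bot, the pack-bot, the paint-bot]
8. Engineer goes back to the storage bay with the drill-bot.  [the storage bay: the drill-bot, the grip-bot, the haul-bot, the sort-bot, the weld-bot | the lab module: the cut-bot, the pack-bot, the paint-bot]
9. Engineer goes to the lab module with the sort-bot.  [the storage bay: the drill-bot, the grip-bot, the haul-bot, the weld-bot | the lab module: the cut-bot, the pack-bot, the paint-bot, the sort-bot]
10. Engineer goes back to the storage bay alone.  [the storage bay: the drill-bot, the grip-bot, the haul-bot, the weld-bot | the lab module: the cut-bot, the pack-bot, the paint-bot, the sort-bot]
11. Engineer goes to the lab module with the grip-bot.  [the storage bay: the drill-bot, the haul-bot, the weld-bot | the lab module: the cut-bot, the grip-bot, the pack-bot, the paint-bot, the sort-bot]
12. Engineer goes back to the storage bay alone.  [the storage bay: the drill-bot, the haul-bot, the weld-bot | the lab module: the cut-bot, the grip-bot, the pack-bot, the paint-bot, the sort-bot]
13. Engineer goes to the lab module with the weld-bot.  [the storage bay: the drill-bot, the haul-bot | the lab module: the cut-bot, the grip-bot, the pack-bot, the paint-bot, the sort-bot, the weld-bot]
14. Engineer goes back to the storage bay alone.  [the storage bay: the drill-bot, the haul-bot | the lab module: the cut-bot, the grip-bot, the pack-bot, the paint-bot, the sort-bot, the weld-bot]
15. Engineer goes to the lab module with the haul-bot.  [the storage bay: the drill-bot | the lab module: the cut-bot, the grip-bot, the haul-bot, the pack-bot, the paint-bot, the sort-bot, the weld-bot]
16. Engineer goes back to the storage bay alone.  [the storage bay: the drill-bot | the lab module: the cut-bot, the grip-bot, the haul-bot, the pack-bot, the paint-bot, the sort-bot, the weld-bot]
17. Engineer goes to the lab module with the drill-bot.  [the storage bay: — | the lab module: the cut-bot, the drill-bot, the grip-bot, the haul-bot, the pack-bot, the paint-bot, the sort-bot, the weld-bot]

17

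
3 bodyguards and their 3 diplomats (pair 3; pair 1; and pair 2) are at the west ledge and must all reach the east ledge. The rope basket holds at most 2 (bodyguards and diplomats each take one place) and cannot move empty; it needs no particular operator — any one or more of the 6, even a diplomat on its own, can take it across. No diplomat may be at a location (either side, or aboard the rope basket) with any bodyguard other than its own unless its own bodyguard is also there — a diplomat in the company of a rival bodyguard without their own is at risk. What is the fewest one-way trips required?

Counting alone: each trip to the east ledge takes at most 2 across and each return brings at least 1 back, so after t trips out (and t−1 returns) at most 2t − (t−1) of the 6 are across; that first reaches 6 at t = 5, so at least 9 crossings are needed.
The safety rule pushes this higher. Following every safe sequence of crossings, the most of the 6 that can be at the east ledge as the rope basket arrives there on crossing 9 is 5 — never all 6.
So no plan with fewer than 11 crossings exists, and this one achieves 11:
1. bodyguard 3 and diplomat 3 cross → the east ledge.
2. bodyguard 3 crosses ← the west ledge.
3. diplomat 1 and diplomat 2 cross → the east ledge.
4. diplomat 3 crosses ← the west ledge.
5. bodyguard 1 and bodyguard 2 cross → the east ledge.
6. bodyguard 1 and diplomat 1 cross ← the west ledge.
7. bodyguard 1 and bodyguard 3 cross → the east ledge.
8. diplomat 2 crosses ← the west ledge.
9. diplomat 1 and diplomat 3 cross → the east ledge.
10. bodyguard 2 crosses ← the west ledge.
11. bodyguard 2 and diplomat 2 cross → the east ledge.

11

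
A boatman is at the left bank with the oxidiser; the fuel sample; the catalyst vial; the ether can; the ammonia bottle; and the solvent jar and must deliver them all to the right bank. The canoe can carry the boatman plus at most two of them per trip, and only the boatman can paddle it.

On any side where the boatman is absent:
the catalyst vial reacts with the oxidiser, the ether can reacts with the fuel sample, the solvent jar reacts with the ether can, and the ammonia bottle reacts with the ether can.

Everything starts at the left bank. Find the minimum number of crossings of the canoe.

Counting alone: the boatman can take at most 2 across per trip to the right bank, so moving all 6 needs at least 3 loaded trips out, with a return between consecutive ones — at least 5 crossings.
The safety rule pushes this higher. Following every safe sequence of crossings, the most of the 6 that can be at the right bank as the canoe arrives there on crossing 5 is 5 — never all 6.
So no plan with fewer than 7 crossings exists, and this one achieves 7:
1. Boatman goes to the right bank with the ether can and the oxidiser.
2. Boatman goes back to the left bank alone.
3. Boatman goes to the right bank with the fuel sample.
4. Boatman goes back to the left bank with the ether can.
5. Boatman goes to the right bank with the ammonia bottle and the solvent jar.
6. Boatman goes back to the left bank alone.
7. Boatman goes to the right bank with the catalyst vial and the ether can.

7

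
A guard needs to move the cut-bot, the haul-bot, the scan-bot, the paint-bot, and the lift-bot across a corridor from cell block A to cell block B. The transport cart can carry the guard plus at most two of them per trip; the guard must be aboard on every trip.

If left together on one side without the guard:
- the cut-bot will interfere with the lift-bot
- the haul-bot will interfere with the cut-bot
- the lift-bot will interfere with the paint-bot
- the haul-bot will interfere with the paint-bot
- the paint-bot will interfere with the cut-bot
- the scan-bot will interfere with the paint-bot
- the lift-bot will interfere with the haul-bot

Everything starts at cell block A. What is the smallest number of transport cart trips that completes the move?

Whatever the first load, the items left behind include a forbidden pair without the guard. No opening move is safe, so no plan exists.

impossible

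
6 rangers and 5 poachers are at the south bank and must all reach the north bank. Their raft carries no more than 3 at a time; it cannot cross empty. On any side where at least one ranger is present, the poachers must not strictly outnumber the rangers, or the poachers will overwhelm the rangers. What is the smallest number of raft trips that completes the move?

9

Counting alone: each trip to the north bank takes at most 3 across and each return brings at least 1 back, so after t trips out (and t−1 returns) at most 3t − (t−1) of the 11 are across; that first reaches 11 at t = 5, so at least 9 crossings are needed.
The plan below uses exactly 9 crossings, so it is optimal:
1. 3 poachers → the north bank.  (the south bank: 6R 2P; the north bank: 0R 3P)
2. 1 poacher ← the south bank.  (the south bank: 6R 3P; the north bank: 0R 2P)
3. 3 rangers → the north bank.  (the south bank: 3R 3P; the north bank: 3R 2P)
4. 1 ranger ← the south bank.  (the south bank: 4R 3P; the north bank: 2R 2P)
5. 2 rangers and 1 poacher → the north bank.  (the south bank: 2R 2P; the north bank: 4R 3P)
6. 1 ranger ← the south bank.  (the south bank: 3R 2P; the north bank: 3R 3P)
7. 2 rangers and 1 poacher → the north bank.  (the south bank: 1R 1P; the north bank: 5R 4P)
8. 1 ranger ← the south bank.  (the south bank: 2R 1P; the north bank: 4R 4P)
9. 2 rangers and 1 poacher → the north bank.  (the south bank: 0R 0P; the north bank: 6R 5P)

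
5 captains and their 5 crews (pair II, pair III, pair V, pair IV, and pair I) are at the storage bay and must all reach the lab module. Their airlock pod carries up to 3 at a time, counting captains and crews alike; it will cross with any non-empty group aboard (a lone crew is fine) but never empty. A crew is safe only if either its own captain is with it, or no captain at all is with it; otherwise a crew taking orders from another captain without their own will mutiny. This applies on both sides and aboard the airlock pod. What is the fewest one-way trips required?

Counting alone: each trip to the lab module takes at most 3 across and each return brings at least 1 back, so after t trips out (and t−1 returns) at most 3t − (t−1) of the 10 are across; that first reaches 10 at t = 5, so at least 9 crossings are needed.
The safety rule pushes this higher. Following every safe sequence of crossings, the most of the 10 that can be at the lab module as the airlock pod arrives there on crossing 9 is 9 — never all 10.
So no plan with fewer than 11 crossings exists, and this one achieves 11:
1. captain II and crew II cross → the lab module.
2. captain II crosses ← the storage bay.
3. crew III, crew IV, and crew V cross → the lab module.
4. crew II crosses ← the storage bay.
5. captain III, captain IV, and captain V cross → the lab module.
6. captain III and crew III cross ← the storage bay.
7. captain I, captain II, and captain III cross → the lab module.
8. crew V crosses ← the storage bay.
9. crew II and crew III cross → the lab module.
10. crew II crosses ← the storage bay.
11. crew I, crew II, and crew V cross → the lab module.

11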